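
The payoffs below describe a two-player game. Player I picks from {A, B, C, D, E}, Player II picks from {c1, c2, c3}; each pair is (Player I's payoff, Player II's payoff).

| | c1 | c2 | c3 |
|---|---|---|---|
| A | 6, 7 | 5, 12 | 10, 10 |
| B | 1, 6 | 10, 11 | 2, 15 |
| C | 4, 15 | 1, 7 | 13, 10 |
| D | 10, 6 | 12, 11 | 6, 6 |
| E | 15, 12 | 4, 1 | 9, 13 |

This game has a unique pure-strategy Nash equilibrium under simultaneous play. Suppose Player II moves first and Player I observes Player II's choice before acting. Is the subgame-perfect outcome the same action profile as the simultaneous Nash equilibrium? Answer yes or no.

no

Work backward from Player I's decision.
- c1: Player I compares 6, 1, 4, 10, 15 and picks E; Player II would get 12.
- c2: Player I compares 5, 10, 1, 12, 4 and picks D; Player II would get 11.
- c3: Player I compares 10, 2, 13, 6, 9 and picks C; Player II would get 10.
Among 12, 11, 10, the best is 12 at c1. Subgame-perfect outcome: (E, c1) with payoffs (15, 12).
Under simultaneous play:
Player I's best replies: c1→E; c2→D; c3→C.
Player II's best replies: A→c2; B→c3; C→c1; D→c2; E→c3.
Only (D, c2) has each player best-responding; Nash payoffs (12, 11).
Sequential outcome (E, c1) differs from the Nash profile (D, c2).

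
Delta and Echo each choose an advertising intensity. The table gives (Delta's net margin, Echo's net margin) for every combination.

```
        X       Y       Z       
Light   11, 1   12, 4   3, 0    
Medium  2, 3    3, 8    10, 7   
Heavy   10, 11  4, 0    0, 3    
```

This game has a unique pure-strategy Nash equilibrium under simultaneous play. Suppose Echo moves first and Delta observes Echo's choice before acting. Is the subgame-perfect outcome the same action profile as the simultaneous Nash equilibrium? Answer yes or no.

Work backward from Delta's decision.
- X: BR = Light, leader payoff 1.
- Y: BR = Light, leader payoff 4.
- Z: BR = Medium, leader payoff 7.
Maximizing over 1, 4, 7, Echo chooses Z. Subgame-perfect outcome: (Medium, Z) with payoffs (10, 7).
Under simultaneous play:
Delta's best replies: X→Light; Y→Light; Z→Medium.
Echo's best replies: Light→Y; Medium→Y; Heavy→X.
Only (Light, Y) has each player best-responding; Nash payoffs (12, 4).
Sequential outcome (Medium, Z) differs from the Nash profile (Light, Y).

no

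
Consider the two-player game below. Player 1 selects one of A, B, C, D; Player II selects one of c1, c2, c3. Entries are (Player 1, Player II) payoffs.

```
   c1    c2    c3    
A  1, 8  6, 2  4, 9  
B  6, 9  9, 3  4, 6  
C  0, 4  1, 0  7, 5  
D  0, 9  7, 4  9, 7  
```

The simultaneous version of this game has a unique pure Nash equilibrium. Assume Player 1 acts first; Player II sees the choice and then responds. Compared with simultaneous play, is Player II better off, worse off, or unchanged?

worse off

Backward induction with Player 1 moving first.
- A: BR = c3, leader payoff 4.
- B: BR = c1, leader payoff 6.
- C: BR = c3, leader payoff 7.
- D: BR = c1, leader payoff 0.
Among 4, 6, 7, 0, the best is 7 at C. Subgame-perfect outcome: (C, c3) with payoffs (7, 5).
Now find the simultaneous Nash equilibrium.
Player 1's best replies: c1→B; c2→B; c3→D.
Player II's best replies: A→c3; B→c1; C→c3; D→c1.
Only (B, c1) has each player best-responding; Nash payoffs (6, 9).
Player II earns 5 sequentially versus 9 at the Nash outcome: worse off.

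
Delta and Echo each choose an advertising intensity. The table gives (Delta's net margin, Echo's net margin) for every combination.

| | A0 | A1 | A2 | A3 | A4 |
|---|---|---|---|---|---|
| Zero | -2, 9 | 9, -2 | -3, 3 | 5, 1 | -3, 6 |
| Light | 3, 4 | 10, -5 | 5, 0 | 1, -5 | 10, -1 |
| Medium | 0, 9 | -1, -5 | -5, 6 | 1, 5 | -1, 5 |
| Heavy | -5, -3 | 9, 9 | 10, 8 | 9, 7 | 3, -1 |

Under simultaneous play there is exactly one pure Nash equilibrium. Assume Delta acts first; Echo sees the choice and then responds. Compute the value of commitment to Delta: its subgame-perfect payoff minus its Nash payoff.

Backward induction with Delta moving first.
- Zero → Echo plays A0 (best of 9, -2, 3, 1, 6); Delta gets -2.
- Light → Echo plays A0 (best of 4, -5, 0, -5, -1); Delta gets 3.
- Medium → Echo plays A0 (best of 9, -5, 6, 5, 5); Delta gets 0.
- Heavy → Echo plays A1 (best of -3, 9, 8, 7, -1); Delta gets 9.
Among -2, 3, 0, 9, the best is 9 at Heavy. Subgame-perfect outcome: (Heavy, A1) with payoffs (9, 9).
For the simultaneous game, intersect best replies.
Delta's best replies: A0→Light; A1→Light; A2→Heavy; A3→Heavy; A4→Light.
Echo's best replies: Zero→A0; Light→A0; Medium→A0; Heavy→A1.
Only (Light, A0) has each player best-responding; Nash payoffs (3, 4).
Delta's commitment gain: 9 − 3 = 6.

6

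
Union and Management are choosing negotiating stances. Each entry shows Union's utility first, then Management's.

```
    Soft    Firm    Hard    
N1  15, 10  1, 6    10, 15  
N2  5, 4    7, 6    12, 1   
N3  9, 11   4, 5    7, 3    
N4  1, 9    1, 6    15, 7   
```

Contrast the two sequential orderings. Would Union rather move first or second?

If Union leads: Management's best replies are N1→Hard, N2→Firm, N3→Soft, N4→Soft; Union's induced payoffs 10, 7, 9, 1; outcome (N1, Hard), payoffs (10, 15).
If Management leads: Union's best replies are Soft→N1, Firm→N2, Hard→N4; Management's induced payoffs 10, 6, 7; outcome (N1, Soft), payoffs (15, 10).
Union gets 10 moving first and 15 moving second, so Union prefers to move second.

second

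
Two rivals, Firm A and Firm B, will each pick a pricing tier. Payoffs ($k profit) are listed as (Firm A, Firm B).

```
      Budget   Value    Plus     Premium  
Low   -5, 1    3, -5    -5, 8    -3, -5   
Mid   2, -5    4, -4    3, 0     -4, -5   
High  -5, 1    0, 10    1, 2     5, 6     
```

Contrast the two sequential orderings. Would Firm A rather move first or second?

second

If Firm A leads: Firm B's best replies are Low→Plus, Mid→Plus, High→Value; Firm A's induced payoffs -5, 3, 0; outcome (Mid, Plus), payoffs (3, 0).
If Firm B leads: Firm A's best replies are Budget→Mid, Value→Mid, Plus→Mid, Premium→High; Firm B's induced payoffs -5, -4, 0, 6; outcome (High, Premium), payoffs (5, 6).
Firm A gets 3 moving first and 5 moving second, so Firm A prefers to move second.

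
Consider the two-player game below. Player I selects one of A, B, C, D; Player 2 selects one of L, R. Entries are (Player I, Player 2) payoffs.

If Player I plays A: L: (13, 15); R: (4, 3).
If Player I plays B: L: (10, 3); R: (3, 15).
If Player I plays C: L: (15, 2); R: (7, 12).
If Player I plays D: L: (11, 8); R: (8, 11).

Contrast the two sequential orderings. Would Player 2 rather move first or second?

second

If Player I leads: Player 2's best replies are A→L, B→R, C→R, D→R; Player I's induced payoffs 13, 3, 7, 8; outcome (A, L), payoffs (13, 15).
If Player 2 leads: Player I's best replies are L→C, R→D; Player 2's induced payoffs 2, 11; outcome (D, R), payoffs (8, 11).
Player 2 gets 11 moving first and 15 moving second, so Player 2 prefers to move second.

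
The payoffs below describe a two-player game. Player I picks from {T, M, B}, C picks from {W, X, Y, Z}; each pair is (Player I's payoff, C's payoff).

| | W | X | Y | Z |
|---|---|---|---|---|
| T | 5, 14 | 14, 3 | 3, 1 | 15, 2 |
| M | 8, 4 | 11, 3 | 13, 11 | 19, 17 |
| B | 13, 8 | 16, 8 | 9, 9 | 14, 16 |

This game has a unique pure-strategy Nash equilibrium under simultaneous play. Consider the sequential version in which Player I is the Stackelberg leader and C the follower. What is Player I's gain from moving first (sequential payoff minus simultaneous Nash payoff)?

Solve by backward induction (Player I leads).
- T: BR = W, leader payoff 5.
- M: BR = Z, leader payoff 19.
- B: BR = Z, leader payoff 14.
Player I's induced payoffs are 5, 19, 14, so Player I commits to M. Subgame-perfect outcome: (M, Z) with payoffs (19, 17).
Under simultaneous play:
Player I's best replies: W→B; X→B; Y→M; Z→M.
C's best replies: T→W; M→Z; B→Z.
The unique mutual best reply is (M, Z), giving (19, 17).
Player I's commitment gain: 19 − 19 = 0.

0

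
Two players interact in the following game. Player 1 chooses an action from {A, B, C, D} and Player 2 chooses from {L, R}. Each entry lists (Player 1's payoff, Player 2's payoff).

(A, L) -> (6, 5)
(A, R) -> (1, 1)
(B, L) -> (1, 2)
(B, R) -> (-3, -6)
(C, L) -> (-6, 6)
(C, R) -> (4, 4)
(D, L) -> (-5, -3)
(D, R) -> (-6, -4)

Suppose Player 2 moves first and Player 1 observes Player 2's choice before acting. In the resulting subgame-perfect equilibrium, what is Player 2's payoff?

Work backward from Player 1's decision.
- L: Player 1 compares 6, 1, -6, -5 and picks A; Player 2 would get 5.
- R: Player 1 compares 1, -3, 4, -6 and picks C; Player 2 would get 4.
Among 5, 4, the best is 5 at L. Subgame-perfect outcome: (A, L) with payoffs (6, 5).

5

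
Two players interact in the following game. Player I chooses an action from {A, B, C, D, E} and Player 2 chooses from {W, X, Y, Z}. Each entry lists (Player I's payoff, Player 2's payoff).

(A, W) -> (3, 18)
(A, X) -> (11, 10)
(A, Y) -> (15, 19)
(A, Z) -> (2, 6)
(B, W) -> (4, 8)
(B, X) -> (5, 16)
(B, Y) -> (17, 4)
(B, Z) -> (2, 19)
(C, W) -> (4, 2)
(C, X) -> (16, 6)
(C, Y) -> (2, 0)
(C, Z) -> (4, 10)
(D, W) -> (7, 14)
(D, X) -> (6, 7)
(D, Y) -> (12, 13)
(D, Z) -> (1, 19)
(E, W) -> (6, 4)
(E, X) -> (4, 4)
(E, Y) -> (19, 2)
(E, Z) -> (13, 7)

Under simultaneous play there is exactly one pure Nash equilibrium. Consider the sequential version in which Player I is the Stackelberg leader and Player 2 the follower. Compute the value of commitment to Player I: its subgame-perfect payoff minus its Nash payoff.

2

Work backward from Player 2's decision.
- A: BR = Y, leader payoff 15.
- B: BR = Z, leader payoff 2.
- C: BR = Z, leader payoff 4.
- D: BR = Z, leader payoff 1.
- E: BR = Z, leader payoff 13.
Player I's induced payoffs are 15, 2, 4, 1, 13, so Player I commits to A. Subgame-perfect outcome: (A, Y) with payoffs (15, 19).
Now find the simultaneous Nash equilibrium.
Player I's best replies: W→D; X→C; Y→E; Z→E.
Player 2's best replies: A→Y; B→Z; C→Z; D→Z; E→Z.
The unique mutual best reply is (E, Z), giving (13, 7).
Player I's commitment gain: 15 − 13 = 2.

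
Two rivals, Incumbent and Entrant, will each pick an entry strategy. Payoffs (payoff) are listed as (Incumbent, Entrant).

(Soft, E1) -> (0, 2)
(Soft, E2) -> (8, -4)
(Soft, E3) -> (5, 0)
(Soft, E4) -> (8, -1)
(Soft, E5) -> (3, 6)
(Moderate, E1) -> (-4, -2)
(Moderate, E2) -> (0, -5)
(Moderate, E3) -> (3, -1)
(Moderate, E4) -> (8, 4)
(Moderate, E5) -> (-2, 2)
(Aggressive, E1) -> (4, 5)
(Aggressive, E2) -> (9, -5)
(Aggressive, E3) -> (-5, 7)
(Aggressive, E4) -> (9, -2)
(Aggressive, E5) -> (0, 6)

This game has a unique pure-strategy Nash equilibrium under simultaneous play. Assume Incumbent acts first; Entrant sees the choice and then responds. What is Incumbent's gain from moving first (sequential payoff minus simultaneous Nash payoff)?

Solve by backward induction (Incumbent leads).
- Soft: BR = E5, leader payoff 3.
- Moderate: BR = E4, leader payoff 8.
- Aggressive: BR = E3, leader payoff -5.
Among 3, 8, -5, the best is 8 at Moderate. Subgame-perfect outcome: (Moderate, E4) with payoffs (8, 4).
Under simultaneous play:
Incumbent's best replies: E1→Aggressive; E2→Aggressive; E3→Soft; E4→Aggressive; E5→Soft.
Entrant's best replies: Soft→E5; Moderate→E4; Aggressive→E3.
The unique mutual best reply is (Soft, E5), giving (3, 6).
Incumbent's commitment gain: 8 − 3 = 5.

5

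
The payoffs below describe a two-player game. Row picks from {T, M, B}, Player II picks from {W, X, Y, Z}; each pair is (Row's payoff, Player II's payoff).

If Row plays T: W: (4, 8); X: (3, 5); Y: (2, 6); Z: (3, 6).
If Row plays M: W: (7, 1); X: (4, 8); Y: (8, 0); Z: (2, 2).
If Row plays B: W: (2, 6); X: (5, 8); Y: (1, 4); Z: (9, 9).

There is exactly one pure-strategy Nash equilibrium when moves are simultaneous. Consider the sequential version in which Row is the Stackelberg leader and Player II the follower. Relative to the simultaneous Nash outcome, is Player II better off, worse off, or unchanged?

unchanged

Work backward from Player II's decision.
- T: BR = W, leader payoff 4.
- M: BR = X, leader payoff 4.
- B: BR = Z, leader payoff 9.
Row's induced payoffs are 4, 4, 9, so Row commits to B. Subgame-perfect outcome: (B, Z) with payoffs (9, 9).
For the simultaneous game, intersect best replies.
Row's best replies: W→M; X→B; Y→M; Z→B.
Player II's best replies: T→W; M→X; B→Z.
The unique mutual best reply is (B, Z), giving (9, 9).
Player II earns 9 sequentially versus 9 at the Nash outcome: unchanged.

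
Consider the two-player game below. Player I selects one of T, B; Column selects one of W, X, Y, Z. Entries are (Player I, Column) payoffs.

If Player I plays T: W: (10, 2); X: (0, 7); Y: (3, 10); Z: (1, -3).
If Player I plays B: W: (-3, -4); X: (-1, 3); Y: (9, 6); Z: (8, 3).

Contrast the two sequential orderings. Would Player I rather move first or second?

first

If Player I leads: Column's best replies are T→Y, B→Y; Player I's induced payoffs 3, 9; outcome (B, Y), payoffs (9, 6).
If Column leads: Player I's best replies are W→T, X→T, Y→B, Z→B; Column's induced payoffs 2, 7, 6, 3; outcome (T, X), payoffs (0, 7).
Player I gets 9 moving first and 0 moving second, so Player I prefers to move first.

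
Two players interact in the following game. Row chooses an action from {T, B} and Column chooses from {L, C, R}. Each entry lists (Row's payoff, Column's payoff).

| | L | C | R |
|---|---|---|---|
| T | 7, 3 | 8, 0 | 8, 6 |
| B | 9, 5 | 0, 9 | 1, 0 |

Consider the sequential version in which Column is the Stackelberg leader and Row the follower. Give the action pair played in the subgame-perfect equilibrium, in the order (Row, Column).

(T, R)

Backward induction with Column moving first.
- L → Row plays B (best of 7, 9); Column gets 5.
- C → Row plays T (best of 8, 0); Column gets 0.
- R → Row plays T (best of 8, 1); Column gets 6.
Maximizing over 5, 0, 6, Column chooses R. Subgame-perfect outcome: (T, R) with payoffs (8, 6).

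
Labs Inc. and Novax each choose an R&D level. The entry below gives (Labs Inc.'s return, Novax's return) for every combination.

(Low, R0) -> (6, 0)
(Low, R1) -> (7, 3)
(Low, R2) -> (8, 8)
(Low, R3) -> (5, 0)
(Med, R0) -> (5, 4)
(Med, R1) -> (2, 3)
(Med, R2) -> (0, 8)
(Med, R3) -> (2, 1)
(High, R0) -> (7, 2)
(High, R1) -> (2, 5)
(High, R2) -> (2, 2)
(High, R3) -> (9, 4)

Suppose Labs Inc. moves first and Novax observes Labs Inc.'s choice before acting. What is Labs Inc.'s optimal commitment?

Work backward from Novax's decision.
- Low: Novax compares 0, 3, 8, 0 and picks R2; Labs Inc. would get 8.
- Med: Novax compares 4, 3, 8, 1 and picks R2; Labs Inc. would get 0.
- High: Novax compares 2, 5, 2, 4 and picks R1; Labs Inc. would get 2.
Maximizing over 8, 0, 2, Labs Inc. chooses Low. Subgame-perfect outcome: (Low, R2) with payoffs (8, 8).

Low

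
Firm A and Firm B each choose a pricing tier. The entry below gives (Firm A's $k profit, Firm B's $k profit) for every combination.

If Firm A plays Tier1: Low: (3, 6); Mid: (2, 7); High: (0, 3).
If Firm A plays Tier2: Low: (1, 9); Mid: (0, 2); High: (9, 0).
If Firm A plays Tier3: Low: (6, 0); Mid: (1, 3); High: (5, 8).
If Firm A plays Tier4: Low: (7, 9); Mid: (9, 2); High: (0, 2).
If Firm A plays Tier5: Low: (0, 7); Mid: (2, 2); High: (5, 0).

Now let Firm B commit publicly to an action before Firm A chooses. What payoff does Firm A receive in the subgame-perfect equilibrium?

Backward induction with Firm B moving first.
- Low: Firm A compares 3, 1, 6, 7, 0 and picks Tier4; Firm B would get 9.
- Mid: Firm A compares 2, 0, 1, 9, 2 and picks Tier4; Firm B would get 2.
- High: Firm A compares 0, 9, 5, 0, 5 and picks Tier2; Firm B would get 0.
Among 9, 2, 0, the best is 9 at Low. Subgame-perfect outcome: (Tier4, Low) with payoffs (7, 9).

7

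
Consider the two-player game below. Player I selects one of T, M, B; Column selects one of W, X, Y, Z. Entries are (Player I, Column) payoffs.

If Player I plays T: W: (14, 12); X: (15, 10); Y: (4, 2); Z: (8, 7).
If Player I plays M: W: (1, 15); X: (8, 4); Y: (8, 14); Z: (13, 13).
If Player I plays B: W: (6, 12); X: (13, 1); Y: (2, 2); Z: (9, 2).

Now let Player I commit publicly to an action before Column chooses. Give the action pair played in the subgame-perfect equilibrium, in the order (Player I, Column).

(T, W)

Work backward from Column's decision.
- T: Column compares 12, 10, 2, 7 and picks W; Player I would get 14.
- M: Column compares 15, 4, 14, 13 and picks W; Player I would get 1.
- B: Column compares 12, 1, 2, 2 and picks W; Player I would get 6.
Player I's induced payoffs are 14, 1, 6, so Player I commits to T. Subgame-perfect outcome: (T, W) with payoffs (14, 12).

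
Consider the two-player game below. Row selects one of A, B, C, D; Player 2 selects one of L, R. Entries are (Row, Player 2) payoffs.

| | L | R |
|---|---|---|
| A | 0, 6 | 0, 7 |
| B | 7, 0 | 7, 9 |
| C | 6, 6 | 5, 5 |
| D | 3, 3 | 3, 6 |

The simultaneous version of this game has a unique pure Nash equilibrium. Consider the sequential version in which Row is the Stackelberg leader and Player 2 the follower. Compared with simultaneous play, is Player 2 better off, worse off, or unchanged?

Work backward from Player 2's decision.
- A: Player 2 compares 6, 7 and picks R; Row would get 0.
- B: Player 2 compares 0, 9 and picks R; Row would get 7.
- C: Player 2 compares 6, 5 and picks L; Row would get 6.
- D: Player 2 compares 3, 6 and picks R; Row would get 3.
Maximizing over 0, 7, 6, 3, Row chooses B. Subgame-perfect outcome: (B, R) with payoffs (7, 9).
Now find the simultaneous Nash equilibrium.
Row's best replies: L→B; R→B.
Player 2's best replies: A→R; B→R; C→L; D→R.
Only (B, R) has each player best-responding; Nash payoffs (7, 9).
Player 2 earns 9 sequentially versus 9 at the Nash outcome: unchanged.

unchanged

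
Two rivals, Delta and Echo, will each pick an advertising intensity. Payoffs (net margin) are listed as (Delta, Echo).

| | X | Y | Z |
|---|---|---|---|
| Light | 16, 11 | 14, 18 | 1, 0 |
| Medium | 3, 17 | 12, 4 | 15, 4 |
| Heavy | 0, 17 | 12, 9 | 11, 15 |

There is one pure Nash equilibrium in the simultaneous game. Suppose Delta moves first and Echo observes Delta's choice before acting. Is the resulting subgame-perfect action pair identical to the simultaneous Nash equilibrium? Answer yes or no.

yes

Work backward from Echo's decision.
- Light → Echo plays Y (best of 11, 18, 0); Delta gets 14.
- Medium → Echo plays X (best of 17, 4, 4); Delta gets 3.
- Heavy → Echo plays X (best of 17, 9, 15); Delta gets 0.
Delta's induced payoffs are 14, 3, 0, so Delta commits to Light. Subgame-perfect outcome: (Light, Y) with payoffs (14, 18).
For the simultaneous game, intersect best replies.
Delta's best replies: X→Light; Y→Light; Z→Medium.
Echo's best replies: Light→Y; Medium→X; Heavy→X.
The unique mutual best reply is (Light, Y), giving (14, 18).
Sequential outcome (Light, Y) coincides with the Nash profile (Light, Y).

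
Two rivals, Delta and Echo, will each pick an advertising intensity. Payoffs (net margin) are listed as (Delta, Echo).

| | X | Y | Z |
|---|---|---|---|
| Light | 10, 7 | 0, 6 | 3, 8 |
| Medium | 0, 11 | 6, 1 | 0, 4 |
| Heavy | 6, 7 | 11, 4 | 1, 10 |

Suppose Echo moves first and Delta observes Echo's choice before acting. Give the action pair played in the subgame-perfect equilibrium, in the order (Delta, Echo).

(Light, Z)

Work backward from Delta's decision.
- X: BR = Light, leader payoff 7.
- Y: BR = Heavy, leader payoff 4.
- Z: BR = Light, leader payoff 8.
Maximizing over 7, 4, 8, Echo chooses Z. Subgame-perfect outcome: (Light, Z) with payoffs (3, 8).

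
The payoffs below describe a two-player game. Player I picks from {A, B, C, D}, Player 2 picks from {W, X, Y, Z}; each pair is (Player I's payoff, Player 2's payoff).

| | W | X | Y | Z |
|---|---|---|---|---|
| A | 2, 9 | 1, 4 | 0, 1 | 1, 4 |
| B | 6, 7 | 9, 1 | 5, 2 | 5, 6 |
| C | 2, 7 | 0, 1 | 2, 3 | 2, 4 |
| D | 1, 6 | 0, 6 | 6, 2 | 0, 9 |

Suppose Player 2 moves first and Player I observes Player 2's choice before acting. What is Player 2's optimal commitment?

Backward induction with Player 2 moving first.
- W: BR = B, leader payoff 7.
- X: BR = B, leader payoff 1.
- Y: BR = D, leader payoff 2.
- Z: BR = B, leader payoff 6.
Among 7, 1, 2, 6, the best is 7 at W. Subgame-perfect outcome: (B, W) with payoffs (6, 7).

W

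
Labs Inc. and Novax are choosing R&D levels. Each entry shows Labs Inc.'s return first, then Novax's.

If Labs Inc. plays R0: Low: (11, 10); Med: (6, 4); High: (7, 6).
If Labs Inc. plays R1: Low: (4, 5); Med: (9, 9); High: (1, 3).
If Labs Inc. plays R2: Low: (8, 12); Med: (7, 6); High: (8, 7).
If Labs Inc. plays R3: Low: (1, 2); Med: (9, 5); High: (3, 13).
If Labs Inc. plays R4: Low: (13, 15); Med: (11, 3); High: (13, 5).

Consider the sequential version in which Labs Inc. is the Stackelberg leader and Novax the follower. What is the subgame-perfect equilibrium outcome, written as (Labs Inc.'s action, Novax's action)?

(R4, Low)

Novax best-responds to each possible Labs Inc. move:
- R0 → Novax plays Low (best of 10, 4, 6); Labs Inc. gets 11.
- R1 → Novax plays Med (best of 5, 9, 3); Labs Inc. gets 9.
- R2 → Novax plays Low (best of 12, 6, 7); Labs Inc. gets 8.
- R3 → Novax plays High (best of 2, 5, 13); Labs Inc. gets 3.
- R4 → Novax plays Low (best of 15, 3, 5); Labs Inc. gets 13.
Labs Inc.'s induced payoffs are 11, 9, 8, 3, 13, so Labs Inc. commits to R4. Subgame-perfect outcome: (R4, Low) with payoffs (13, 15).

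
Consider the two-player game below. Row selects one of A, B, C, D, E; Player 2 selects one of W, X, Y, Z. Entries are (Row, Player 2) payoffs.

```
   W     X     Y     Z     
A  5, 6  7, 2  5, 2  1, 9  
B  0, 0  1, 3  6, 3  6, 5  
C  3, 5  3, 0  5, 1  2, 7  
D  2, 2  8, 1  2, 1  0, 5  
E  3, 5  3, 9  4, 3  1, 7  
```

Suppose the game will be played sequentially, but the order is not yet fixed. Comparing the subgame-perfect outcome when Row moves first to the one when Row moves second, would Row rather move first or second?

If Row leads: Player 2's best replies are A→Z, B→Z, C→Z, D→Z, E→X; Row's induced payoffs 1, 6, 2, 0, 3; outcome (B, Z), payoffs (6, 5).
If Player 2 leads: Row's best replies are W→A, X→D, Y→B, Z→B; Player 2's induced payoffs 6, 1, 3, 5; outcome (A, W), payoffs (5, 6).
Row gets 6 moving first and 5 moving second, so Row prefers to move first.

first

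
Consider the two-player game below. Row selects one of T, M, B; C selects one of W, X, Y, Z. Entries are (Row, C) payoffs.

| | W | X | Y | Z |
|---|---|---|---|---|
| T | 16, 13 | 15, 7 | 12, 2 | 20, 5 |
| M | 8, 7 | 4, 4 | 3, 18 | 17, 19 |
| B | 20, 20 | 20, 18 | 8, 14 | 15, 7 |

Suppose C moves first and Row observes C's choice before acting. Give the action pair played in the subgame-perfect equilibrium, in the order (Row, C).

(B, W)

Solve by backward induction (C leads).
- W → Row plays B (best of 16, 8, 20); C gets 20.
- X → Row plays B (best of 15, 4, 20); C gets 18.
- Y → Row plays T (best of 12, 3, 8); C gets 2.
- Z → Row plays T (best of 20, 17, 15); C gets 5.
C's induced payoffs are 20, 18, 2, 5, so C commits to W. Subgame-perfect outcome: (B, W) with payoffs (20, 20).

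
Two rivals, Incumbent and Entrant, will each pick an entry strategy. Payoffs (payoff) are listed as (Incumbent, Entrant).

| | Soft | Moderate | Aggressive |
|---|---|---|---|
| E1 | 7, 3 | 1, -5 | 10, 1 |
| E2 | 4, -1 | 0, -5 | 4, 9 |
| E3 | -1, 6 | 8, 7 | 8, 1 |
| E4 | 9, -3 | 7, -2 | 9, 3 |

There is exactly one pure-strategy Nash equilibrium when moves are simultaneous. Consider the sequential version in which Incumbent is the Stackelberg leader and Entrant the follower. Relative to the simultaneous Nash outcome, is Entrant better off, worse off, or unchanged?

worse off

Work backward from Entrant's decision.
- E1 → Entrant plays Soft (best of 3, -5, 1); Incumbent gets 7.
- E2 → Entrant plays Aggressive (best of -1, -5, 9); Incumbent gets 4.
- E3 → Entrant plays Moderate (best of 6, 7, 1); Incumbent gets 8.
- E4 → Entrant plays Aggressive (best of -3, -2, 3); Incumbent gets 9.
Among 7, 4, 8, 9, the best is 9 at E4. Subgame-perfect outcome: (E4, Aggressive) with payoffs (9, 3).
Under simultaneous play:
Incumbent's best replies: Soft→E4; Moderate→E3; Aggressive→E1.
Entrant's best replies: E1→Soft; E2→Aggressive; E3→Moderate; E4→Aggressive.
Only (E3, Moderate) has each player best-responding; Nash payoffs (8, 7).
Entrant earns 3 sequentially versus 7 at the Nash outcome: worse off.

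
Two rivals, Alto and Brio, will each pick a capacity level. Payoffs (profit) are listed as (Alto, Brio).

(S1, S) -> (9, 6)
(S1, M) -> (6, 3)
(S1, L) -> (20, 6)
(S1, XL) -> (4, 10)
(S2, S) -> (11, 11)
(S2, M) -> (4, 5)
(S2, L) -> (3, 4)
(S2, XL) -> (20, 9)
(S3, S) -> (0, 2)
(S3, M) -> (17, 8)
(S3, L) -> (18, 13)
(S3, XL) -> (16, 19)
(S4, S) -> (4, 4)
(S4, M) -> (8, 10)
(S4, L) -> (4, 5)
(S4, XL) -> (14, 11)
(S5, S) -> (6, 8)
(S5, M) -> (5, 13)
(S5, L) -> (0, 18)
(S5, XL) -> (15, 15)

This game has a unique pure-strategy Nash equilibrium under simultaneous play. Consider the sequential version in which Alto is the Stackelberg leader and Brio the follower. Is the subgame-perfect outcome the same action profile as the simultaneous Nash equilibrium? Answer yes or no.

Solve by backward induction (Alto leads).
- S1 → Brio plays XL (best of 6, 3, 6, 10); Alto gets 4.
- S2 → Brio plays S (best of 11, 5, 4, 9); Alto gets 11.
- S3 → Brio plays XL (best of 2, 8, 13, 19); Alto gets 16.
- S4 → Brio plays XL (best of 4, 10, 5, 11); Alto gets 14.
- S5 → Brio plays L (best of 8, 13, 18, 15); Alto gets 0.
Alto's induced payoffs are 4, 11, 16, 14, 0, so Alto commits to S3. Subgame-perfect outcome: (S3, XL) with payoffs (16, 19).
Now find the simultaneous Nash equilibrium.
Alto's best replies: S→S2; M→S3; L→S1; XL→S2.
Brio's best replies: S1→XL; S2→S; S3→XL; S4→XL; S5→L.
Only (S2, S) has each player best-responding; Nash payoffs (11, 11).
Sequential outcome (S3, XL) differs from the Nash profile (S2, S).

no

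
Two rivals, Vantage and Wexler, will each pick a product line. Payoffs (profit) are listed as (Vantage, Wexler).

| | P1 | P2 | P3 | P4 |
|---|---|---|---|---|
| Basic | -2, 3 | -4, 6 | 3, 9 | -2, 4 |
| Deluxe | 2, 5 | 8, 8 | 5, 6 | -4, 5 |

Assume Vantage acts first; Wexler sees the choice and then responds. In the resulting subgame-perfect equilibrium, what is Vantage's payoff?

8

Wexler best-responds to each possible Vantage move:
- Basic: Wexler compares 3, 6, 9, 4 and picks P3; Vantage would get 3.
- Deluxe: Wexler compares 5, 8, 6, 5 and picks P2; Vantage would get 8.
Maximizing over 3, 8, Vantage chooses Deluxe. Subgame-perfect outcome: (Deluxe, P2) with payoffs (8, 8).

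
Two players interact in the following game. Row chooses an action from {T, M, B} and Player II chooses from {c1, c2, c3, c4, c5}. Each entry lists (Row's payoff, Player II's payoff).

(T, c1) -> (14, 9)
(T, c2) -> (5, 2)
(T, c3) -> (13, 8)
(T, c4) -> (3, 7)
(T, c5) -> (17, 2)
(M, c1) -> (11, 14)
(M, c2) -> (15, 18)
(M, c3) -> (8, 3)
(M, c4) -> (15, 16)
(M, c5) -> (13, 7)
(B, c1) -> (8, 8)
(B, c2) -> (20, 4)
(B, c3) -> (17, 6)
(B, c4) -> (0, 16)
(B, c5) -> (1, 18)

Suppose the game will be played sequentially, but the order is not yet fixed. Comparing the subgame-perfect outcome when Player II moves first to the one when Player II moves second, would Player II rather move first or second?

If Row leads: Player II's best replies are T→c1, M→c2, B→c5; Row's induced payoffs 14, 15, 1; outcome (M, c2), payoffs (15, 18).
If Player II leads: Row's best replies are c1→T, c2→B, c3→B, c4→M, c5→T; Player II's induced payoffs 9, 4, 6, 16, 2; outcome (M, c4), payoffs (15, 16).
Player II gets 16 moving first and 18 moving second, so Player II prefers to move second.

second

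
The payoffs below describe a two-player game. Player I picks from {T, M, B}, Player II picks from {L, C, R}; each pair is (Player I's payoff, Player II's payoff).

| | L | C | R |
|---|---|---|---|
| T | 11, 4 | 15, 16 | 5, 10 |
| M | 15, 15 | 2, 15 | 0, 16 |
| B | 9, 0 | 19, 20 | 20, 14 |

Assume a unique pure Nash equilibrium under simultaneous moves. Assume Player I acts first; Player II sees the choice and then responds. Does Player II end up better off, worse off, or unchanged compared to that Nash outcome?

unchanged

Player II best-responds to each possible Player I move:
- T: BR = C, leader payoff 15.
- M: BR = R, leader payoff 0.
- B: BR = C, leader payoff 19.
Player I's induced payoffs are 15, 0, 19, so Player I commits to B. Subgame-perfect outcome: (B, C) with payoffs (19, 20).
Now find the simultaneous Nash equilibrium.
Player I's best replies: L→M; C→B; R→B.
Player II's best replies: T→C; M→R; B→C.
The unique mutual best reply is (B, C), giving (19, 20).
Player II earns 20 sequentially versus 20 at the Nash outcome: unchanged.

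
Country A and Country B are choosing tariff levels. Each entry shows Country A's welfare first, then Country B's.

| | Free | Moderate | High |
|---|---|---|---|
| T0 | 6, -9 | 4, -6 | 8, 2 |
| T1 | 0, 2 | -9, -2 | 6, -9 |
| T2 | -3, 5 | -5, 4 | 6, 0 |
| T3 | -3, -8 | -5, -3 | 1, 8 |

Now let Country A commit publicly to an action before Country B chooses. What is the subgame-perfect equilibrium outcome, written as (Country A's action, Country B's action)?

Solve by backward induction (Country A leads).
- T0: BR = High, leader payoff 8.
- T1: BR = Free, leader payoff 0.
- T2: BR = Free, leader payoff -3.
- T3: BR = High, leader payoff 1.
Maximizing over 8, 0, -3, 1, Country A chooses T0. Subgame-perfect outcome: (T0, High) with payoffs (8, 2).

(T0, High)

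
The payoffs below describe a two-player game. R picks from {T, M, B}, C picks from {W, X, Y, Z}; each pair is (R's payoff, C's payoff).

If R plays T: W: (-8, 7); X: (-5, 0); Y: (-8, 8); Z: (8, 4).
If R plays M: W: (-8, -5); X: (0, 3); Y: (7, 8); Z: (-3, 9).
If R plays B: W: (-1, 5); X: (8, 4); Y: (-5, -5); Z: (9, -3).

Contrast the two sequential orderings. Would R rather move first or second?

second

If R leads: C's best replies are T→Y, M→Z, B→W; R's induced payoffs -8, -3, -1; outcome (B, W), payoffs (-1, 5).
If C leads: R's best replies are W→B, X→B, Y→M, Z→B; C's induced payoffs 5, 4, 8, -3; outcome (M, Y), payoffs (7, 8).
R gets -1 moving first and 7 moving second, so R prefers to move second.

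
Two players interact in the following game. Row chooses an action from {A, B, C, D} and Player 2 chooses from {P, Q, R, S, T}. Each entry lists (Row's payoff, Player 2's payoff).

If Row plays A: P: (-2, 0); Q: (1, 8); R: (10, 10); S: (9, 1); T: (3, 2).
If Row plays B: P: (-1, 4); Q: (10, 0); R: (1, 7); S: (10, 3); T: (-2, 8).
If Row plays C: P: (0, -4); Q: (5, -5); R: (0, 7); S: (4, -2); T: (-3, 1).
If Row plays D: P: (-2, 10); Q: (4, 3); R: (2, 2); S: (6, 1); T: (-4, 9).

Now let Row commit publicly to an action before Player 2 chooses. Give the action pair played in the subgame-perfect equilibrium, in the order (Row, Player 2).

(A, R)

Player 2 best-responds to each possible Row move:
- A: Player 2 compares 0, 8, 10, 1, 2 and picks R; Row would get 10.
- B: Player 2 compares 4, 0, 7, 3, 8 and picks T; Row would get -2.
- C: Player 2 compares -4, -5, 7, -2, 1 and picks R; Row would get 0.
- D: Player 2 compares 10, 3, 2, 1, 9 and picks P; Row would get -2.
Maximizing over 10, -2, 0, -2, Row chooses A. Subgame-perfect outcome: (A, R) with payoffs (10, 10).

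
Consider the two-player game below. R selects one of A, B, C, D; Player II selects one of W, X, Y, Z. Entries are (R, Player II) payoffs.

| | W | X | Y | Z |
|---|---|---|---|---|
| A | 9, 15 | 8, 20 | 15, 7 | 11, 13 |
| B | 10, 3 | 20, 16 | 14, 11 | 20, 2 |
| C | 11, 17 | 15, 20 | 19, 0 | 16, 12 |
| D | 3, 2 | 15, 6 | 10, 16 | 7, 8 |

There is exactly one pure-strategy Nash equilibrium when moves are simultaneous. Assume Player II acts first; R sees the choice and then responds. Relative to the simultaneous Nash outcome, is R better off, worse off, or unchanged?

Solve by backward induction (Player II leads).
- W: BR = C, leader payoff 17.
- X: BR = B, leader payoff 16.
- Y: BR = C, leader payoff 0.
- Z: BR = B, leader payoff 2.
Maximizing over 17, 16, 0, 2, Player II chooses W. Subgame-perfect outcome: (C, W) with payoffs (11, 17).
Now find the simultaneous Nash equilibrium.
R's best replies: W→C; X→B; Y→C; Z→B.
Player II's best replies: A→X; B→X; C→X; D→Y.
The unique mutual best reply is (B, X), giving (20, 16).
R earns 11 sequentially versus 20 at the Nash outcome: worse off.

worse off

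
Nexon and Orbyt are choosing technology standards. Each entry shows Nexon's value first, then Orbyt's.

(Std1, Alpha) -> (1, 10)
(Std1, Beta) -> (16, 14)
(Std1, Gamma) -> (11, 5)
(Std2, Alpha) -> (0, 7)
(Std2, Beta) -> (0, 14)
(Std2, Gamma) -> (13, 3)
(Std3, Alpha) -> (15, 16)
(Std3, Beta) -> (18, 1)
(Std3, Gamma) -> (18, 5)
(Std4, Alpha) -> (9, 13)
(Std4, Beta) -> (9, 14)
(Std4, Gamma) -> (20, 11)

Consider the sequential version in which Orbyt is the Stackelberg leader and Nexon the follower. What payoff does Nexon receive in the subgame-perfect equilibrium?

15

Nexon best-responds to each possible Orbyt move:
- Alpha → Nexon plays Std3 (best of 1, 0, 15, 9); Orbyt gets 16.
- Beta → Nexon plays Std3 (best of 16, 0, 18, 9); Orbyt gets 1.
- Gamma → Nexon plays Std4 (best of 11, 13, 18, 20); Orbyt gets 11.
Maximizing over 16, 1, 11, Orbyt chooses Alpha. Subgame-perfect outcome: (Std3, Alpha) with payoffs (15, 16).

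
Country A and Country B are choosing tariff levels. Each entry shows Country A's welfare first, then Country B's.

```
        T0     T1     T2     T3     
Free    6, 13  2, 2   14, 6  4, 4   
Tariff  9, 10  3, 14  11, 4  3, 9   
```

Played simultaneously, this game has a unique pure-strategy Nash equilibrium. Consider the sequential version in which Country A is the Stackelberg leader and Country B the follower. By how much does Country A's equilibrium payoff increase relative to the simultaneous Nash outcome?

Work backward from Country B's decision.
- Free: BR = T0, leader payoff 6.
- Tariff: BR = T1, leader payoff 3.
Among 6, 3, the best is 6 at Free. Subgame-perfect outcome: (Free, T0) with payoffs (6, 13).
Under simultaneous play:
Country A's best replies: T0→Tariff; T1→Tariff; T2→Free; T3→Free.
Country B's best replies: Free→T0; Tariff→T1.
The unique mutual best reply is (Tariff, T1), giving (3, 14).
Country A's commitment gain: 6 − 3 = 3.

3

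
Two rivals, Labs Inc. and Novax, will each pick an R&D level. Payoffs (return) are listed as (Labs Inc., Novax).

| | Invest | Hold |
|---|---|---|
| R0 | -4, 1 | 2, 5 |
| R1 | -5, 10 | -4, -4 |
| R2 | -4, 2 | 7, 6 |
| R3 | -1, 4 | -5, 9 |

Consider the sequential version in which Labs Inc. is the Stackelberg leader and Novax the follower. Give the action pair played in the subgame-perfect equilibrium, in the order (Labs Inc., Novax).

(R2, Hold)

Work backward from Novax's decision.
- R0 → Novax plays Hold (best of 1, 5); Labs Inc. gets 2.
- R1 → Novax plays Invest (best of 10, -4); Labs Inc. gets -5.
- R2 → Novax plays Hold (best of 2, 6); Labs Inc. gets 7.
- R3 → Novax plays Hold (best of 4, 9); Labs Inc. gets -5.
Maximizing over 2, -5, 7, -5, Labs Inc. chooses R2. Subgame-perfect outcome: (R2, Hold) with payoffs (7, 6).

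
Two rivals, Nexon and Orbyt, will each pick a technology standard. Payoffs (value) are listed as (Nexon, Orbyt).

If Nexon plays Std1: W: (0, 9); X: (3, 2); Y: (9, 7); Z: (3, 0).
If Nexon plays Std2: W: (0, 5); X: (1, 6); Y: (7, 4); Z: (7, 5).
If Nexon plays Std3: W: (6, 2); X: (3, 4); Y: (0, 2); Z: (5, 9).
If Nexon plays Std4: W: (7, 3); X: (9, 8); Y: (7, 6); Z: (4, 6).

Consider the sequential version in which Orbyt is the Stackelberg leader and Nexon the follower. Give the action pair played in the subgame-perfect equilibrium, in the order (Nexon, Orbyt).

Nexon best-responds to each possible Orbyt move:
- W: Nexon compares 0, 0, 6, 7 and picks Std4; Orbyt would get 3.
- X: Nexon compares 3, 1, 3, 9 and picks Std4; Orbyt would get 8.
- Y: Nexon compares 9, 7, 0, 7 and picks Std1; Orbyt would get 7.
- Z: Nexon compares 3, 7, 5, 4 and picks Std2; Orbyt would get 5.
Maximizing over 3, 8, 7, 5, Orbyt chooses X. Subgame-perfect outcome: (Std4, X) with payoffs (9, 8).

(Std4, X)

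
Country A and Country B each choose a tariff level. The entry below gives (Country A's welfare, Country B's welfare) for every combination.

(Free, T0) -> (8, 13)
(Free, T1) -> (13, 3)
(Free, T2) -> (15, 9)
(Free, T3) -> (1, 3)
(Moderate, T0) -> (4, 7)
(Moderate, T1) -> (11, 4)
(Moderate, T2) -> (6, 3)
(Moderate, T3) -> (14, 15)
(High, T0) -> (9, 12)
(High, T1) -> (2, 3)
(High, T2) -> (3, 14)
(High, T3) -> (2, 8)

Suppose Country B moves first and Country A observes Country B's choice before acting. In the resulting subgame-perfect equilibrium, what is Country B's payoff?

15

Backward induction with Country B moving first.
- T0: BR = High, leader payoff 12.
- T1: BR = Free, leader payoff 3.
- T2: BR = Free, leader payoff 9.
- T3: BR = Moderate, leader payoff 15.
Maximizing over 12, 3, 9, 15, Country B chooses T3. Subgame-perfect outcome: (Moderate, T3) with payoffs (14, 15).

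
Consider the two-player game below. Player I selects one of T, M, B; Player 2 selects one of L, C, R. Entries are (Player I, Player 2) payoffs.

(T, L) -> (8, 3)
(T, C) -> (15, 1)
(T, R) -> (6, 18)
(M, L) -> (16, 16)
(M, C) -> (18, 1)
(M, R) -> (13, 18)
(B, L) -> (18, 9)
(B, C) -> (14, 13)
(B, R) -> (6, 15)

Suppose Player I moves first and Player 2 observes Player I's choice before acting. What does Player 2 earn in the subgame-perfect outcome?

18

Work backward from Player 2's decision.
- T → Player 2 plays R (best of 3, 1, 18); Player I gets 6.
- M → Player 2 plays R (best of 16, 1, 18); Player I gets 13.
- B → Player 2 plays R (best of 9, 13, 15); Player I gets 6.
Player I's induced payoffs are 6, 13, 6, so Player I commits to M. Subgame-perfect outcome: (M, R) with payoffs (13, 18).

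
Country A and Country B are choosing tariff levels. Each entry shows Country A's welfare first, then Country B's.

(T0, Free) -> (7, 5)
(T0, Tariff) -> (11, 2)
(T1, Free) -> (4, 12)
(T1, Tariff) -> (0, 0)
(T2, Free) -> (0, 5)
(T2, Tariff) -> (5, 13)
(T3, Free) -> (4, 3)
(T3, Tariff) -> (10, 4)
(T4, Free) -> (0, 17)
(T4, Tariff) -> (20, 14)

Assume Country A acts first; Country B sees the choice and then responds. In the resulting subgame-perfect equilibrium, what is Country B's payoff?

4

Work backward from Country B's decision.
- T0 → Country B plays Free (best of 5, 2); Country A gets 7.
- T1 → Country B plays Free (best of 12, 0); Country A gets 4.
- T2 → Country B plays Tariff (best of 5, 13); Country A gets 5.
- T3 → Country B plays Tariff (best of 3, 4); Country A gets 10.
- T4 → Country B plays Free (best of 17, 14); Country A gets 0.
Country A's induced payoffs are 7, 4, 5, 10, 0, so Country A commits to T3. Subgame-perfect outcome: (T3, Tariff) with payoffs (10, 4).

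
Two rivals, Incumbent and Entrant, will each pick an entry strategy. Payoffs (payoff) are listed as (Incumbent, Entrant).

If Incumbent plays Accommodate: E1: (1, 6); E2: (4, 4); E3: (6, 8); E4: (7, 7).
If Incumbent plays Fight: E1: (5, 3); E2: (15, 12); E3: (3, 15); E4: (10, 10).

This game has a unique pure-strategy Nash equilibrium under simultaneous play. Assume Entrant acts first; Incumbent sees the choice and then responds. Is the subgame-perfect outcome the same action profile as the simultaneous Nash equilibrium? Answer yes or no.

no

Incumbent best-responds to each possible Entrant move:
- E1: BR = Fight, leader payoff 3.
- E2: BR = Fight, leader payoff 12.
- E3: BR = Accommodate, leader payoff 8.
- E4: BR = Fight, leader payoff 10.
Entrant's induced payoffs are 3, 12, 8, 10, so Entrant commits to E2. Subgame-perfect outcome: (Fight, E2) with payoffs (15, 12).
Under simultaneous play:
Incumbent's best replies: E1→Fight; E2→Fight; E3→Accommodate; E4→Fight.
Entrant's best replies: Accommodate→E3; Fight→E3.
The unique mutual best reply is (Accommodate, E3), giving (6, 8).
Sequential outcome (Fight, E2) differs from the Nash profile (Accommodate, E3).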